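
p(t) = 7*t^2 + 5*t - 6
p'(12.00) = 173.00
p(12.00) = 1062.00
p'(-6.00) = -79.00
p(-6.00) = 216.00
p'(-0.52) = -2.28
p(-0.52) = -6.71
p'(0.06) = 5.84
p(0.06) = -5.67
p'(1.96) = 32.44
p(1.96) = 30.69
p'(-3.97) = -50.58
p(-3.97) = 84.48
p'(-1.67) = -18.38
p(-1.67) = 5.17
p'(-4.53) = -58.42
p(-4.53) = 115.00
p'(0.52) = 12.28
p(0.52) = -1.51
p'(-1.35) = -13.90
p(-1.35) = 0.01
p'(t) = 14*t + 5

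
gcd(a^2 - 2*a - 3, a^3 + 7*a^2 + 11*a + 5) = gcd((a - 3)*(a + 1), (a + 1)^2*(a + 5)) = a + 1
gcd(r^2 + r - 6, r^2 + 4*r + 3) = r + 3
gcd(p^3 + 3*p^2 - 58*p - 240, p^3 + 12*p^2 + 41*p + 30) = p^2 + 11*p + 30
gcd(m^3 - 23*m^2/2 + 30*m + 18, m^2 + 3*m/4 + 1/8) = m + 1/2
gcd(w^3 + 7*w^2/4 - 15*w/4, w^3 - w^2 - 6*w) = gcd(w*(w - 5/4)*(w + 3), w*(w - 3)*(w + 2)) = w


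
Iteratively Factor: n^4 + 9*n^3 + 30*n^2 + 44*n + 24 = (n + 3)*(n^3 + 6*n^2 + 12*n + 8) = (n + 2)*(n + 3)*(n^2 + 4*n + 4) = (n + 2)^2*(n + 3)*(n + 2)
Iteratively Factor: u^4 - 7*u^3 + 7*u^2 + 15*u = (u - 5)*(u^3 - 2*u^2 - 3*u) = u*(u - 5)*(u^2 - 2*u - 3) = u*(u - 5)*(u - 3)*(u + 1)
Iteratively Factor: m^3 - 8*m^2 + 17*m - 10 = (m - 1)*(m^2 - 7*m + 10) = (m - 5)*(m - 1)*(m - 2)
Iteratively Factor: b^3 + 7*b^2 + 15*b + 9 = (b + 1)*(b^2 + 6*b + 9) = (b + 1)*(b + 3)*(b + 3)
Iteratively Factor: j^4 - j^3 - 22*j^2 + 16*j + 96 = (j - 4)*(j^3 + 3*j^2 - 10*j - 24) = (j - 4)*(j + 2)*(j^2 + j - 12) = (j - 4)*(j - 3)*(j + 2)*(j + 4)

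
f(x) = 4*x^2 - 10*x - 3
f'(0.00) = -10.00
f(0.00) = -3.00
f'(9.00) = 62.00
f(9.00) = 231.00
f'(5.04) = 30.32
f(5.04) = 48.21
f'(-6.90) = -65.20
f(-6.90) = 256.44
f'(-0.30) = -12.40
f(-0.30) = 0.36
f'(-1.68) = -23.44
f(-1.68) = 25.09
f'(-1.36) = -20.88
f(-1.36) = 18.00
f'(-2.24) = -27.92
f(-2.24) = 39.47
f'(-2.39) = -29.12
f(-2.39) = 43.75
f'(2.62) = 10.96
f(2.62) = -1.74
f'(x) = 8*x - 10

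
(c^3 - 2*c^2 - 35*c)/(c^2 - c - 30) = c*(c - 7)/(c - 6)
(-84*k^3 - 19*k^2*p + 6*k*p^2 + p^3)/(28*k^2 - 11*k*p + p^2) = (21*k^2 + 10*k*p + p^2)/(-7*k + p)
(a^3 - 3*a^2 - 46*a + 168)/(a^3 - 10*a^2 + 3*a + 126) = (a^2 + 3*a - 28)/(a^2 - 4*a - 21)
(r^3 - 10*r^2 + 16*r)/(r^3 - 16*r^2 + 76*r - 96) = r/(r - 6)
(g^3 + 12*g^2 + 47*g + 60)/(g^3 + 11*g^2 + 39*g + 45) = (g + 4)/(g + 3)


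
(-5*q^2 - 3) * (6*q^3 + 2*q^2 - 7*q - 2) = -30*q^5 - 10*q^4 + 17*q^3 + 4*q^2 + 21*q + 6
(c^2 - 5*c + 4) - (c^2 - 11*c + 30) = 6*c - 26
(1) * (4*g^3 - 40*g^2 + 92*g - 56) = 4*g^3 - 40*g^2 + 92*g - 56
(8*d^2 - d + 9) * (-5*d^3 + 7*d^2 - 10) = -40*d^5 + 61*d^4 - 52*d^3 - 17*d^2 + 10*d - 90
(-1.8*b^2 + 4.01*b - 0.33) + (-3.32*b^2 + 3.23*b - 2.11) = -5.12*b^2 + 7.24*b - 2.44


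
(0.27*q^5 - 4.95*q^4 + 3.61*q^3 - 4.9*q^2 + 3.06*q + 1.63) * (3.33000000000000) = 0.8991*q^5 - 16.4835*q^4 + 12.0213*q^3 - 16.317*q^2 + 10.1898*q + 5.4279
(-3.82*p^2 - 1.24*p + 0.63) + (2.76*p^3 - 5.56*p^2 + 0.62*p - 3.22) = 2.76*p^3 - 9.38*p^2 - 0.62*p - 2.59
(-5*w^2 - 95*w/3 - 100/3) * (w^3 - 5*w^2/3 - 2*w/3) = -5*w^5 - 70*w^4/3 + 205*w^3/9 + 230*w^2/3 + 200*w/9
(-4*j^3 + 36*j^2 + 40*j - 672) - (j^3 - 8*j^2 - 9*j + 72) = -5*j^3 + 44*j^2 + 49*j - 744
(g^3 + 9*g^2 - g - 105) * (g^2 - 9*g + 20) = g^5 - 62*g^3 + 84*g^2 + 925*g - 2100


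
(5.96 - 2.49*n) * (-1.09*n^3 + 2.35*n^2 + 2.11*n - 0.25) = 2.7141*n^4 - 12.3479*n^3 + 8.7521*n^2 + 13.1981*n - 1.49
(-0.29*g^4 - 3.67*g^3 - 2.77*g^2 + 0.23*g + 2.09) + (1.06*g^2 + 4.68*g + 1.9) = -0.29*g^4 - 3.67*g^3 - 1.71*g^2 + 4.91*g + 3.99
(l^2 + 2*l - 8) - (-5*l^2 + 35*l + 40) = 6*l^2 - 33*l - 48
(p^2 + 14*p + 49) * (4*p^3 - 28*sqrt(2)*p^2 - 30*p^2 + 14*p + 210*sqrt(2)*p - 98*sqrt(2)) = 4*p^5 - 28*sqrt(2)*p^4 + 26*p^4 - 182*sqrt(2)*p^3 - 210*p^3 - 1274*p^2 + 1470*sqrt(2)*p^2 + 686*p + 8918*sqrt(2)*p - 4802*sqrt(2)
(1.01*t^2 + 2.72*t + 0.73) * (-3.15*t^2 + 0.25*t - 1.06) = -3.1815*t^4 - 8.3155*t^3 - 2.6901*t^2 - 2.7007*t - 0.7738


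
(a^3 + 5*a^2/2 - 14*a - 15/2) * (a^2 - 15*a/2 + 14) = a^5 - 5*a^4 - 75*a^3/4 + 265*a^2/2 - 559*a/4 - 105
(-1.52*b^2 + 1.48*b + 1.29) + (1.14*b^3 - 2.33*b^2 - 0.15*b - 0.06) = 1.14*b^3 - 3.85*b^2 + 1.33*b + 1.23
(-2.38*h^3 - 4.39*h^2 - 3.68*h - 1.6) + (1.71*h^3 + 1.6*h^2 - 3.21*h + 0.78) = -0.67*h^3 - 2.79*h^2 - 6.89*h - 0.82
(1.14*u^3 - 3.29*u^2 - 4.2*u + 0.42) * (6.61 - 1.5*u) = -1.71*u^4 + 12.4704*u^3 - 15.4469*u^2 - 28.392*u + 2.7762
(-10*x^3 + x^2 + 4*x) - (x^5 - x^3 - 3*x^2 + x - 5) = -x^5 - 9*x^3 + 4*x^2 + 3*x + 5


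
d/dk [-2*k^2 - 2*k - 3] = -4*k - 2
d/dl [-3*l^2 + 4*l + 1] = 4 - 6*l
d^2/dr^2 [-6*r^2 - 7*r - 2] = -12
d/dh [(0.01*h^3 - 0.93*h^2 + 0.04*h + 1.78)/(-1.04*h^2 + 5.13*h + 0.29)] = (-0.0104*h^4 + 0.1026*h^3 - 4.7206*h^2 + 3.163*h - 9.1198)/(1.0816*h^4 - 10.6704*h^3 + 25.7137*h^2 + 2.9754*h + 0.0841)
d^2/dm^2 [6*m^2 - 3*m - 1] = 12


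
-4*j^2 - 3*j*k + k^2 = (-4*j + k)*(j + k)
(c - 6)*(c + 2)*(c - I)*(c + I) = c^4 - 4*c^3 - 11*c^2 - 4*c - 12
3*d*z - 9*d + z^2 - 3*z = (3*d + z)*(z - 3)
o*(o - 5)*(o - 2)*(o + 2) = o^4 - 5*o^3 - 4*o^2 + 20*o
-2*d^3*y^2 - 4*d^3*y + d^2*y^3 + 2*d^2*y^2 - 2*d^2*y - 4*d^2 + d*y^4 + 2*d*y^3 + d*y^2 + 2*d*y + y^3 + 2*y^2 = (-d + y)*(2*d + y)*(y + 2)*(d*y + 1)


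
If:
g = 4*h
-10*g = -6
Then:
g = 3/5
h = 3/20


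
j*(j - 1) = j^2 - j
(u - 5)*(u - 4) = u^2 - 9*u + 20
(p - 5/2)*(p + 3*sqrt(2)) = p^2 - 5*p/2 + 3*sqrt(2)*p - 15*sqrt(2)/2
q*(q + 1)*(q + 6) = q^3 + 7*q^2 + 6*q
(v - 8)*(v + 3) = v^2 - 5*v - 24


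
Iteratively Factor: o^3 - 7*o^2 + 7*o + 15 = (o - 5)*(o^2 - 2*o - 3) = (o - 5)*(o - 3)*(o + 1)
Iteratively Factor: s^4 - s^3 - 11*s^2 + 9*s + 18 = (s + 1)*(s^3 - 2*s^2 - 9*s + 18) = (s + 1)*(s + 3)*(s^2 - 5*s + 6) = (s - 3)*(s + 1)*(s + 3)*(s - 2)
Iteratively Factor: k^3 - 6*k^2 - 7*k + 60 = (k - 4)*(k^2 - 2*k - 15) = (k - 4)*(k + 3)*(k - 5)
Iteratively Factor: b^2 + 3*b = (b)*(b + 3)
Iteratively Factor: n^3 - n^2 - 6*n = (n)*(n^2 - n - 6) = n*(n + 2)*(n - 3)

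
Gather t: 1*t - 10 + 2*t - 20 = 3*t - 30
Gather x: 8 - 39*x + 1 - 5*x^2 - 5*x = -5*x^2 - 44*x + 9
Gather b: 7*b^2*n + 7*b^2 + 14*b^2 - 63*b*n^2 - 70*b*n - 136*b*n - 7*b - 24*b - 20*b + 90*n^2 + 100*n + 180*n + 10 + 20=b^2*(7*n + 21) + b*(-63*n^2 - 206*n - 51) + 90*n^2 + 280*n + 30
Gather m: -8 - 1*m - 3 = -m - 11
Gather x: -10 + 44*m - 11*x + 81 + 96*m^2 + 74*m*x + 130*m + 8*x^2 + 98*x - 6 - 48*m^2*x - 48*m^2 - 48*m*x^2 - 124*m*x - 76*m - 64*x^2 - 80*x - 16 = 48*m^2 + 98*m + x^2*(-48*m - 56) + x*(-48*m^2 - 50*m + 7) + 49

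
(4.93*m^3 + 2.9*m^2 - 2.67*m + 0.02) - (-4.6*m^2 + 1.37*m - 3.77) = 4.93*m^3 + 7.5*m^2 - 4.04*m + 3.79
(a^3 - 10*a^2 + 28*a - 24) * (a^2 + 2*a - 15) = a^5 - 8*a^4 - 7*a^3 + 182*a^2 - 468*a + 360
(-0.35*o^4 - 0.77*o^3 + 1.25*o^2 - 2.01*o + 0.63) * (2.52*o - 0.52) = -0.882*o^5 - 1.7584*o^4 + 3.5504*o^3 - 5.7152*o^2 + 2.6328*o - 0.3276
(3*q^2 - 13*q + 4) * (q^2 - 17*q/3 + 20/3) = 3*q^4 - 30*q^3 + 293*q^2/3 - 328*q/3 + 80/3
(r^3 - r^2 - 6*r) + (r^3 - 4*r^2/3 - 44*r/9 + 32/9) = 2*r^3 - 7*r^2/3 - 98*r/9 + 32/9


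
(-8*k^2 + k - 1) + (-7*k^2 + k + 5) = -15*k^2 + 2*k + 4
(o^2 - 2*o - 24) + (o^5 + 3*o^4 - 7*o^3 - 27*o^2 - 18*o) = o^5 + 3*o^4 - 7*o^3 - 26*o^2 - 20*o - 24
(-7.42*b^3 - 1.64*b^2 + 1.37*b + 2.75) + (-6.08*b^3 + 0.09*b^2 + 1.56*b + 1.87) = -13.5*b^3 - 1.55*b^2 + 2.93*b + 4.62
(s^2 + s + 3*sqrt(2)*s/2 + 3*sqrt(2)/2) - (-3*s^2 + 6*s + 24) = 4*s^2 - 5*s + 3*sqrt(2)*s/2 - 24 + 3*sqrt(2)/2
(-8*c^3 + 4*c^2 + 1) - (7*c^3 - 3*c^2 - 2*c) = -15*c^3 + 7*c^2 + 2*c + 1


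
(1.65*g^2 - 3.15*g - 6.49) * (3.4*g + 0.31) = 5.61*g^3 - 10.1985*g^2 - 23.0425*g - 2.0119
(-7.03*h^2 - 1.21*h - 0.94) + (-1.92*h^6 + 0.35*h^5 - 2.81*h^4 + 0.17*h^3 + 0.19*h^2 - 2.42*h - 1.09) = -1.92*h^6 + 0.35*h^5 - 2.81*h^4 + 0.17*h^3 - 6.84*h^2 - 3.63*h - 2.03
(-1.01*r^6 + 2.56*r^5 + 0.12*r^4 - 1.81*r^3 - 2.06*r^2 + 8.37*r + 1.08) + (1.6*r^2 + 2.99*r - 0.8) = -1.01*r^6 + 2.56*r^5 + 0.12*r^4 - 1.81*r^3 - 0.46*r^2 + 11.36*r + 0.28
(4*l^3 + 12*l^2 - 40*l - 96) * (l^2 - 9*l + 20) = 4*l^5 - 24*l^4 - 68*l^3 + 504*l^2 + 64*l - 1920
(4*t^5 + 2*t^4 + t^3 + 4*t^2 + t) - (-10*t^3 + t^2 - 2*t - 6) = 4*t^5 + 2*t^4 + 11*t^3 + 3*t^2 + 3*t + 6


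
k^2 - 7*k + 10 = (k - 5)*(k - 2)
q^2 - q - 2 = (q - 2)*(q + 1)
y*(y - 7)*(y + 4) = y^3 - 3*y^2 - 28*y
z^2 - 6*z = z*(z - 6)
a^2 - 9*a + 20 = (a - 5)*(a - 4)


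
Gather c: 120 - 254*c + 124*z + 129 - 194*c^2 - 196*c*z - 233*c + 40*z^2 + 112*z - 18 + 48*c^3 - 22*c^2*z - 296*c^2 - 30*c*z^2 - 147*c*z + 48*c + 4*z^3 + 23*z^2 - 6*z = 48*c^3 + c^2*(-22*z - 490) + c*(-30*z^2 - 343*z - 439) + 4*z^3 + 63*z^2 + 230*z + 231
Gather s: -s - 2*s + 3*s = 0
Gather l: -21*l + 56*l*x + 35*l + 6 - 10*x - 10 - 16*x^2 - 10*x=l*(56*x + 14) - 16*x^2 - 20*x - 4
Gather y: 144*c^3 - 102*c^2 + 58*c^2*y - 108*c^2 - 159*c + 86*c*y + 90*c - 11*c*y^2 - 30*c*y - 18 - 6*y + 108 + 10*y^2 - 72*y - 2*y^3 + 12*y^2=144*c^3 - 210*c^2 - 69*c - 2*y^3 + y^2*(22 - 11*c) + y*(58*c^2 + 56*c - 78) + 90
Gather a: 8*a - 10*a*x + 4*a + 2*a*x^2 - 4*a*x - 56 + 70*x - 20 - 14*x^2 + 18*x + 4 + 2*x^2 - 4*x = a*(2*x^2 - 14*x + 12) - 12*x^2 + 84*x - 72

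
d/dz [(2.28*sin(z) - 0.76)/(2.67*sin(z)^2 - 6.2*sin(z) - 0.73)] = (-6.0876*sin(z)^2 + 4.0584*sin(z) - 6.3764)*cos(z)/(7.1289*sin(z)^4 - 33.108*sin(z)^3 + 34.5418*sin(z)^2 + 9.052*sin(z) + 0.5329)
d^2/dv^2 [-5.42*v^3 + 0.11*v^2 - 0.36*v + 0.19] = 0.22 - 32.52*v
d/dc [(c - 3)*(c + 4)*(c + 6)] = 3*c^2 + 14*c - 6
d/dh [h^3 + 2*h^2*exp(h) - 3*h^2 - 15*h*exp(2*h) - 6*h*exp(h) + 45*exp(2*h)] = 2*h^2*exp(h) + 3*h^2 - 30*h*exp(2*h) - 2*h*exp(h) - 6*h + 75*exp(2*h) - 6*exp(h)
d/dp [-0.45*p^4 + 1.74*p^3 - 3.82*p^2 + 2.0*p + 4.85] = -1.8*p^3 + 5.22*p^2 - 7.64*p + 2.0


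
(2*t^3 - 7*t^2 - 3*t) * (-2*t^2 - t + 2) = -4*t^5 + 12*t^4 + 17*t^3 - 11*t^2 - 6*t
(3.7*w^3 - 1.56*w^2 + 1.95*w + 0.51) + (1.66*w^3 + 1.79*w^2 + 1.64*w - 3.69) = 5.36*w^3 + 0.23*w^2 + 3.59*w - 3.18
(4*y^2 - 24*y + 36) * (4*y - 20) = 16*y^3 - 176*y^2 + 624*y - 720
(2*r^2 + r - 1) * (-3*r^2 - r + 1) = -6*r^4 - 5*r^3 + 4*r^2 + 2*r - 1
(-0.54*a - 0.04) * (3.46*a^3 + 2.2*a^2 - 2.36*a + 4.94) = -1.8684*a^4 - 1.3264*a^3 + 1.1864*a^2 - 2.5732*a - 0.1976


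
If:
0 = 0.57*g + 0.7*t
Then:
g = -1.2280701754386*t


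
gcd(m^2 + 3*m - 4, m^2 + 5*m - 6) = m - 1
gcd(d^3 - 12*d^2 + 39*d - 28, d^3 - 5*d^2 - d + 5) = d - 1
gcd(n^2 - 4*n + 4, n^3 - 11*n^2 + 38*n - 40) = n - 2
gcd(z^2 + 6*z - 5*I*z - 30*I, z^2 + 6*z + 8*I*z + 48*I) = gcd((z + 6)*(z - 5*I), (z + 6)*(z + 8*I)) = z + 6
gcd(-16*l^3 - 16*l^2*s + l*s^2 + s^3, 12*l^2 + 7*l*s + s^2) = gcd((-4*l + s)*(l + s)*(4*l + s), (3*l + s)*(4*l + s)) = 4*l + s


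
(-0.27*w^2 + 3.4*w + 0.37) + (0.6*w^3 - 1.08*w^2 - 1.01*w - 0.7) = 0.6*w^3 - 1.35*w^2 + 2.39*w - 0.33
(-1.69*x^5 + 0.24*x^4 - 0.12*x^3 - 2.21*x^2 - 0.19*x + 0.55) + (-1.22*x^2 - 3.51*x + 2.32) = -1.69*x^5 + 0.24*x^4 - 0.12*x^3 - 3.43*x^2 - 3.7*x + 2.87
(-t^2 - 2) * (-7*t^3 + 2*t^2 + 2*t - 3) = 7*t^5 - 2*t^4 + 12*t^3 - t^2 - 4*t + 6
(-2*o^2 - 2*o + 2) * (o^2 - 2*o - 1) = -2*o^4 + 2*o^3 + 8*o^2 - 2*o - 2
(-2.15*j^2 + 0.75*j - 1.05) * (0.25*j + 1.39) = -0.5375*j^3 - 2.801*j^2 + 0.78*j - 1.4595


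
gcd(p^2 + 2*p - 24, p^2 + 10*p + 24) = p + 6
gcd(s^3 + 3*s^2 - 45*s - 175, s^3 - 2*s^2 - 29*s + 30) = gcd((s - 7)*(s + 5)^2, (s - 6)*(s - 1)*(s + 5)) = s + 5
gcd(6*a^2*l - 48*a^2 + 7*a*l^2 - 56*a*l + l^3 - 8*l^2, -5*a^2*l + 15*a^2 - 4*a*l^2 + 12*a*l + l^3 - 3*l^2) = a + l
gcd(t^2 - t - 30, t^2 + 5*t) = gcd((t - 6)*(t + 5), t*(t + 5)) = t + 5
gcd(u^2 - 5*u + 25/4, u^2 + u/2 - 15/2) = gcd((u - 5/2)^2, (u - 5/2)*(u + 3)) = u - 5/2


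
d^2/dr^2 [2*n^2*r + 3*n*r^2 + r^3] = 6*n + 6*r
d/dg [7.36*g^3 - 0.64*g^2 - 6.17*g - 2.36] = 22.08*g^2 - 1.28*g - 6.17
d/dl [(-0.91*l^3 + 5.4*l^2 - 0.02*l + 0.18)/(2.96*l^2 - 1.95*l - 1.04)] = (-2.6936*l^4 + 3.549*l^3 - 7.6316*l^2 - 12.2976*l + 0.3718)/(8.7616*l^4 - 11.544*l^3 - 2.3543*l^2 + 4.056*l + 1.0816)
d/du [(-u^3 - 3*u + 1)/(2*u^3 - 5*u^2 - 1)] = (5*u^4 + 12*u^3 - 18*u^2 + 10*u + 3)/(4*u^6 - 20*u^5 + 25*u^4 - 4*u^3 + 10*u^2 + 1)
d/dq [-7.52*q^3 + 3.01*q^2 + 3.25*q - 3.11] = -22.56*q^2 + 6.02*q + 3.25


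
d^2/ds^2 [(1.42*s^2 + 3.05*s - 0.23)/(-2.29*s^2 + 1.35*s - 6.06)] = (7.105427357601e-15*s^4 - 40.76887*s^3 + 125.472306*s^2 + 249.69015*s - 159.744378)/(12.008989*s^6 - 21.238605*s^5 + 107.858313*s^4 - 114.867315*s^3 + 285.424182*s^2 - 148.73058*s + 222.545016)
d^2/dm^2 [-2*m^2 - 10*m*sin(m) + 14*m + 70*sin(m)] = 10*m*sin(m) - 70*sin(m) - 20*cos(m) - 4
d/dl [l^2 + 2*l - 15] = 2*l + 2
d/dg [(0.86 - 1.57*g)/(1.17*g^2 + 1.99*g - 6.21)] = (1.8369*g^2 - 2.0124*g + 8.0383)/(1.3689*g^4 + 4.6566*g^3 - 10.5713*g^2 - 24.7158*g + 38.5641)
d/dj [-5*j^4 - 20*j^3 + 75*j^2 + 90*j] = -20*j^3 - 60*j^2 + 150*j + 90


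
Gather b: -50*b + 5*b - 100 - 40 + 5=-45*b - 135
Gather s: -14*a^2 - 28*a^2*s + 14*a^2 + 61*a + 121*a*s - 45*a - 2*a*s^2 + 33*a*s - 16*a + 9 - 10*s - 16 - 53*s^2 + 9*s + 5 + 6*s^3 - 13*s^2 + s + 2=6*s^3 + s^2*(-2*a - 66) + s*(-28*a^2 + 154*a)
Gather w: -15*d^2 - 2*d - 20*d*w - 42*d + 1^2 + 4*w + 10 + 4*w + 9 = -15*d^2 - 44*d + w*(8 - 20*d) + 20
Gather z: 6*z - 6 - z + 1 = 5*z - 5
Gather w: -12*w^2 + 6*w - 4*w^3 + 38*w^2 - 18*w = -4*w^3 + 26*w^2 - 12*w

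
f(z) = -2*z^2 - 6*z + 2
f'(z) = -4*z - 6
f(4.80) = -72.88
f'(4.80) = -25.20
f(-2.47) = 4.62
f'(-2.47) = 3.88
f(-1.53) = 6.50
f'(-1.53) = 0.12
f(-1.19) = 6.31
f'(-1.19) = -1.24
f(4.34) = -61.71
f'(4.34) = -23.36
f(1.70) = -13.98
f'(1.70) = -12.80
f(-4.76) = -14.76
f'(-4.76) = 13.04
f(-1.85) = 6.26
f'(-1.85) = 1.40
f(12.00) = -358.00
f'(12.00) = -54.00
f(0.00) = 2.00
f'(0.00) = -6.00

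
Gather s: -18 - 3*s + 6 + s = -2*s - 12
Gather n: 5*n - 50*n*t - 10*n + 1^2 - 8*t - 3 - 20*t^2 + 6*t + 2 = n*(-50*t - 5) - 20*t^2 - 2*t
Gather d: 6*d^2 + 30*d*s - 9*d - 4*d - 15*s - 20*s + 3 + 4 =6*d^2 + d*(30*s - 13) - 35*s + 7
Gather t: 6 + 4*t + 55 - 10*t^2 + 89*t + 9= -10*t^2 + 93*t + 70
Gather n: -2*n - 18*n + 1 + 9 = 10 - 20*n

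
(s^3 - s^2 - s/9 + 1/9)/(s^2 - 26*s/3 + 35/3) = (9*s^3 - 9*s^2 - s + 1)/(3*(3*s^2 - 26*s + 35))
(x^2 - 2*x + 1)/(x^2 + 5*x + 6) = (x^2 - 2*x + 1)/(x^2 + 5*x + 6)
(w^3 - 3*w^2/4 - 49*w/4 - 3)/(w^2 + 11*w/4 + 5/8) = 2*(w^2 - w - 12)/(2*w + 5)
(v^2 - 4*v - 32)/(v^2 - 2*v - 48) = (v + 4)/(v + 6)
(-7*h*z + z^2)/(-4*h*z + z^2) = (7*h - z)/(4*h - z)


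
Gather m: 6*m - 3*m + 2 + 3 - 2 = 3*m + 3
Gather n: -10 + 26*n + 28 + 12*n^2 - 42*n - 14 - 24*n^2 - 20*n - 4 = -12*n^2 - 36*n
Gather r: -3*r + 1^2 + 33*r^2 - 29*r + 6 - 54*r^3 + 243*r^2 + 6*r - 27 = -54*r^3 + 276*r^2 - 26*r - 20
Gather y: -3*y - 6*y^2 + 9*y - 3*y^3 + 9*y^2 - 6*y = -3*y^3 + 3*y^2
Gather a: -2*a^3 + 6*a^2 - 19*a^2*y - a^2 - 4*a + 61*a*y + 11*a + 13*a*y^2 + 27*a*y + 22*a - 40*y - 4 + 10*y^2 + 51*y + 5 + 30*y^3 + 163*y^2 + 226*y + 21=-2*a^3 + a^2*(5 - 19*y) + a*(13*y^2 + 88*y + 29) + 30*y^3 + 173*y^2 + 237*y + 22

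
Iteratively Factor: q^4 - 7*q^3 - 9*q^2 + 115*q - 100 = (q - 5)*(q^3 - 2*q^2 - 19*q + 20) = (q - 5)*(q - 1)*(q^2 - q - 20) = (q - 5)^2*(q - 1)*(q + 4)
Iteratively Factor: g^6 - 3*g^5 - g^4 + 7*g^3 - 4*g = (g + 1)*(g^5 - 4*g^4 + 3*g^3 + 4*g^2 - 4*g) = g*(g + 1)*(g^4 - 4*g^3 + 3*g^2 + 4*g - 4) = g*(g - 2)*(g + 1)*(g^3 - 2*g^2 - g + 2) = g*(g - 2)*(g - 1)*(g + 1)*(g^2 - g - 2) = g*(g - 2)^2*(g - 1)*(g + 1)*(g + 1)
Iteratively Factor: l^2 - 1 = (l - 1)*(l + 1)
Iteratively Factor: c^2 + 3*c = (c)*(c + 3)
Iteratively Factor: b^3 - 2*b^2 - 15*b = (b)*(b^2 - 2*b - 15) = b*(b + 3)*(b - 5)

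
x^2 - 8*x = x*(x - 8)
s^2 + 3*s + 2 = (s + 1)*(s + 2)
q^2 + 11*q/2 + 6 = (q + 3/2)*(q + 4)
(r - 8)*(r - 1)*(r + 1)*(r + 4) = r^4 - 4*r^3 - 33*r^2 + 4*r + 32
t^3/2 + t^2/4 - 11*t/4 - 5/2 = (t/2 + 1)*(t - 5/2)*(t + 1)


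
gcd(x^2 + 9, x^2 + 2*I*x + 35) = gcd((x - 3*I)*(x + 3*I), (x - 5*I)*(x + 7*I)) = 1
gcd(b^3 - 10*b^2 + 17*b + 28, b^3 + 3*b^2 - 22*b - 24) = b^2 - 3*b - 4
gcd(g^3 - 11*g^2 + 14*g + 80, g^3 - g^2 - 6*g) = g + 2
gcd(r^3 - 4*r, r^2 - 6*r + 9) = 1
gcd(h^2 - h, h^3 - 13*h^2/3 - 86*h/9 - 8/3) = 1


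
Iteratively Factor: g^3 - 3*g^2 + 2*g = (g)*(g^2 - 3*g + 2) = g*(g - 1)*(g - 2)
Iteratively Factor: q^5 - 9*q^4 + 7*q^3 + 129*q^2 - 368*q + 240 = (q - 5)*(q^4 - 4*q^3 - 13*q^2 + 64*q - 48) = (q - 5)*(q + 4)*(q^3 - 8*q^2 + 19*q - 12) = (q - 5)*(q - 1)*(q + 4)*(q^2 - 7*q + 12) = (q - 5)*(q - 3)*(q - 1)*(q + 4)*(q - 4)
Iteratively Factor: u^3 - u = (u)*(u^2 - 1) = u*(u - 1)*(u + 1)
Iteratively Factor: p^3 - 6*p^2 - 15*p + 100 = (p - 5)*(p^2 - p - 20) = (p - 5)*(p + 4)*(p - 5)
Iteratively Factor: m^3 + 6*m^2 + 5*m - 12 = (m - 1)*(m^2 + 7*m + 12) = (m - 1)*(m + 3)*(m + 4)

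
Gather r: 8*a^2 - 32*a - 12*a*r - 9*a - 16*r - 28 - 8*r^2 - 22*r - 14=8*a^2 - 41*a - 8*r^2 + r*(-12*a - 38) - 42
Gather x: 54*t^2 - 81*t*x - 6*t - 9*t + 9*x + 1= 54*t^2 - 15*t + x*(9 - 81*t) + 1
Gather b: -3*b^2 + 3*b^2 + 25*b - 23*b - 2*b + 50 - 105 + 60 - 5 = 0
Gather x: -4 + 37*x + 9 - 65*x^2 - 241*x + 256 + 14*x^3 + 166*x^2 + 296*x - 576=14*x^3 + 101*x^2 + 92*x - 315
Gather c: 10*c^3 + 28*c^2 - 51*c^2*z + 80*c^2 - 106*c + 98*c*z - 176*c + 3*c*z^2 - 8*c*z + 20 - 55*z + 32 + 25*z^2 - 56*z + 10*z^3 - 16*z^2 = 10*c^3 + c^2*(108 - 51*z) + c*(3*z^2 + 90*z - 282) + 10*z^3 + 9*z^2 - 111*z + 52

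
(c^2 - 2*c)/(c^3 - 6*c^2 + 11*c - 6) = c/(c^2 - 4*c + 3)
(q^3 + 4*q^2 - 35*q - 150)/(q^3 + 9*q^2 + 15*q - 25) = (q - 6)/(q - 1)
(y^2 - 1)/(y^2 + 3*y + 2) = (y - 1)/(y + 2)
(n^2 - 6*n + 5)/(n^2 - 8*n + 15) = (n - 1)/(n - 3)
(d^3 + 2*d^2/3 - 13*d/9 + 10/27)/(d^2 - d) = (27*d^3 + 18*d^2 - 39*d + 10)/(27*d*(d - 1))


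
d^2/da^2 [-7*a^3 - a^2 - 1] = -42*a - 2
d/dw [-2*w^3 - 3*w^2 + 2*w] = -6*w^2 - 6*w + 2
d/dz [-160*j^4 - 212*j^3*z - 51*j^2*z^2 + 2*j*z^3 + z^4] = -212*j^3 - 102*j^2*z + 6*j*z^2 + 4*z^3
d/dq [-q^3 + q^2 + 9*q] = -3*q^2 + 2*q + 9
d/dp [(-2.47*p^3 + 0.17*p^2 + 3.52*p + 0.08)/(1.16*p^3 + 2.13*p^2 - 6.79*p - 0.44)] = (-5.4583*p^4 + 25.3762*p^3 - 5.6699*p^2 - 0.490400000000001*p - 1.0056)/(1.3456*p^6 + 4.9416*p^5 - 11.2159*p^4 - 29.9462*p^3 + 44.2297*p^2 + 5.9752*p + 0.1936)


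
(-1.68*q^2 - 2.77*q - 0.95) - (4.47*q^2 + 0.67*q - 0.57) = -6.15*q^2 - 3.44*q - 0.38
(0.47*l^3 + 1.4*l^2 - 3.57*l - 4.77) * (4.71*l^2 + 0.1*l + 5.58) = 2.2137*l^5 + 6.641*l^4 - 14.0521*l^3 - 15.0117*l^2 - 20.3976*l - 26.6166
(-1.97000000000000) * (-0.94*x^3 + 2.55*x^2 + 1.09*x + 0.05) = 1.8518*x^3 - 5.0235*x^2 - 2.1473*x - 0.0985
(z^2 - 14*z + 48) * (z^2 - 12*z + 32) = z^4 - 26*z^3 + 248*z^2 - 1024*z + 1536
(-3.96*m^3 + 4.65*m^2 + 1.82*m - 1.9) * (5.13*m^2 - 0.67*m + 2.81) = -20.3148*m^5 + 26.5077*m^4 - 4.9065*m^3 + 2.1001*m^2 + 6.3872*m - 5.339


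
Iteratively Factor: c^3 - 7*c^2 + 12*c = (c)*(c^2 - 7*c + 12) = c*(c - 3)*(c - 4)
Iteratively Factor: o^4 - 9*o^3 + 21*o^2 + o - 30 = (o - 3)*(o^3 - 6*o^2 + 3*o + 10) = (o - 3)*(o + 1)*(o^2 - 7*o + 10) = (o - 3)*(o - 2)*(o + 1)*(o - 5)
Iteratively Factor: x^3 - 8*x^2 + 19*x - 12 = (x - 4)*(x^2 - 4*x + 3) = (x - 4)*(x - 1)*(x - 3)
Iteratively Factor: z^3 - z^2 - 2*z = (z + 1)*(z^2 - 2*z) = (z - 2)*(z + 1)*(z)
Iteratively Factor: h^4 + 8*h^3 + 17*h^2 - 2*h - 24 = (h + 3)*(h^3 + 5*h^2 + 2*h - 8) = (h + 2)*(h + 3)*(h^2 + 3*h - 4) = (h - 1)*(h + 2)*(h + 3)*(h + 4)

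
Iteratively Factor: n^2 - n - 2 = (n - 2)*(n + 1)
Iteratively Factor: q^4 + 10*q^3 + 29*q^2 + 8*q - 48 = (q - 1)*(q^3 + 11*q^2 + 40*q + 48) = (q - 1)*(q + 4)*(q^2 + 7*q + 12) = (q - 1)*(q + 4)^2*(q + 3)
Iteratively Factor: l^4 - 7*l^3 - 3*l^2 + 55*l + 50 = (l + 1)*(l^3 - 8*l^2 + 5*l + 50) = (l - 5)*(l + 1)*(l^2 - 3*l - 10) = (l - 5)*(l + 1)*(l + 2)*(l - 5)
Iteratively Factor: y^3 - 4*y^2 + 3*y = (y)*(y^2 - 4*y + 3) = y*(y - 1)*(y - 3)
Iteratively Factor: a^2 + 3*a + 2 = (a + 1)*(a + 2)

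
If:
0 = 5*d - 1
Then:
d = 1/5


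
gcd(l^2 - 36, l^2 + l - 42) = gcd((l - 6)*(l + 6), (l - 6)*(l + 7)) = l - 6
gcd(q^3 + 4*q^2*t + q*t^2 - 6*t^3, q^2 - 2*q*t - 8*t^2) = q + 2*t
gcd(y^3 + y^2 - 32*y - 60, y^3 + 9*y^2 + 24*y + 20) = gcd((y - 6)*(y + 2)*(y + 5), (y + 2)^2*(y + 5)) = y^2 + 7*y + 10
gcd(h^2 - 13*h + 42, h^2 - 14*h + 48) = h - 6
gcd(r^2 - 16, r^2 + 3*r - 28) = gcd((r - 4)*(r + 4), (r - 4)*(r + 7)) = r - 4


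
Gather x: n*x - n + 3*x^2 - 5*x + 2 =-n + 3*x^2 + x*(n - 5) + 2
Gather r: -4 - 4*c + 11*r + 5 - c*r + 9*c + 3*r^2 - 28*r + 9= 5*c + 3*r^2 + r*(-c - 17) + 10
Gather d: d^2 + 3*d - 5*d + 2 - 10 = d^2 - 2*d - 8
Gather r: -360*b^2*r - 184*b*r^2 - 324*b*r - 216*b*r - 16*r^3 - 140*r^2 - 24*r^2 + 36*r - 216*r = -16*r^3 + r^2*(-184*b - 164) + r*(-360*b^2 - 540*b - 180)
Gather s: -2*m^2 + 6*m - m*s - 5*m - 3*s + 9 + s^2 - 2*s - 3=-2*m^2 + m + s^2 + s*(-m - 5) + 6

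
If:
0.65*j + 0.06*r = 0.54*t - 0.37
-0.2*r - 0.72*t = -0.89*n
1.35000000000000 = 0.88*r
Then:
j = 0.830769230769231*t - 0.710839160839161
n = 0.808988764044944*t + 0.344739530132789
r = 1.53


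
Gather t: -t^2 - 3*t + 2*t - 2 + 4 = -t^2 - t + 2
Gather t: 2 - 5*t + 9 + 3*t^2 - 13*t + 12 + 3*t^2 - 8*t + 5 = 6*t^2 - 26*t + 28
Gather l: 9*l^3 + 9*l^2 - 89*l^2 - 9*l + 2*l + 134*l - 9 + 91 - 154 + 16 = 9*l^3 - 80*l^2 + 127*l - 56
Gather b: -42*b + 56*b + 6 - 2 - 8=14*b - 4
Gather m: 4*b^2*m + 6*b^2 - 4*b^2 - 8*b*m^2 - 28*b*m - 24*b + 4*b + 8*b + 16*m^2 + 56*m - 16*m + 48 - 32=2*b^2 - 12*b + m^2*(16 - 8*b) + m*(4*b^2 - 28*b + 40) + 16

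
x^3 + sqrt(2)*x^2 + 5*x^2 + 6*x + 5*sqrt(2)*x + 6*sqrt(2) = (x + 2)*(x + 3)*(x + sqrt(2))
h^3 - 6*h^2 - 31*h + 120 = (h - 8)*(h - 3)*(h + 5)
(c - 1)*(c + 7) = c^2 + 6*c - 7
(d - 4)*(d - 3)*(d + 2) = d^3 - 5*d^2 - 2*d + 24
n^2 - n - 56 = (n - 8)*(n + 7)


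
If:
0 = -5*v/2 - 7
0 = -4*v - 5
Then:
No Solution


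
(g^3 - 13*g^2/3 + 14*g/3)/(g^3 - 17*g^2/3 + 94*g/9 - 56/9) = 3*g/(3*g - 4)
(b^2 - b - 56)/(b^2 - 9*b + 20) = (b^2 - b - 56)/(b^2 - 9*b + 20)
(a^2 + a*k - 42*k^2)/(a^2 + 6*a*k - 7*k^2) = (a - 6*k)/(a - k)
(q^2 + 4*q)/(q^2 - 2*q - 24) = q/(q - 6)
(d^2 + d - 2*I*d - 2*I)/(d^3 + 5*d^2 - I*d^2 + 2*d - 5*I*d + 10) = (d + 1)/(d^2 + d*(5 + I) + 5*I)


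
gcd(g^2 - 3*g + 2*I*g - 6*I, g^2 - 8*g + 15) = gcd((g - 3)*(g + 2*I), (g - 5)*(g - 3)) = g - 3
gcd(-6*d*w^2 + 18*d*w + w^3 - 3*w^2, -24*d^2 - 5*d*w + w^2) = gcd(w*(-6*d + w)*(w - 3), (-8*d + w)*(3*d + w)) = 1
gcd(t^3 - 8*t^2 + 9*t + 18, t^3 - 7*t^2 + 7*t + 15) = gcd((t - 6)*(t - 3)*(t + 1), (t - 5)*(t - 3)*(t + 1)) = t^2 - 2*t - 3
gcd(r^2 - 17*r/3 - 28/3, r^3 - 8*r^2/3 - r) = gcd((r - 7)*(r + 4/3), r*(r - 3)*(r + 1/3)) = 1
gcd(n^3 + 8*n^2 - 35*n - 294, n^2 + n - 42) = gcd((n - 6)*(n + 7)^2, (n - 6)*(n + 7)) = n^2 + n - 42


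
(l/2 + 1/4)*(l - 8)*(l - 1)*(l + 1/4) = l^4/2 - 33*l^3/8 + 11*l^2/16 + 39*l/16 + 1/2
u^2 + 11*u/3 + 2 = (u + 2/3)*(u + 3)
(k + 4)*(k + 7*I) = k^2 + 4*k + 7*I*k + 28*I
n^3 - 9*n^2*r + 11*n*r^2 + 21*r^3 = (n - 7*r)*(n - 3*r)*(n + r)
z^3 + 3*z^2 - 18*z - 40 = (z - 4)*(z + 2)*(z + 5)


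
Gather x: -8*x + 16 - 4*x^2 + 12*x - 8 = -4*x^2 + 4*x + 8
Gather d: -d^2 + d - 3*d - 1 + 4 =-d^2 - 2*d + 3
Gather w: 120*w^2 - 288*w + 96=120*w^2 - 288*w + 96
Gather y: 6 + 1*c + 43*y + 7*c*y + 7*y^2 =c + 7*y^2 + y*(7*c + 43) + 6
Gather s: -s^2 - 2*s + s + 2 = -s^2 - s + 2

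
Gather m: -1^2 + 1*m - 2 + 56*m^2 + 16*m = 56*m^2 + 17*m - 3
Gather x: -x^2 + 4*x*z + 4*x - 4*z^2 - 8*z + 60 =-x^2 + x*(4*z + 4) - 4*z^2 - 8*z + 60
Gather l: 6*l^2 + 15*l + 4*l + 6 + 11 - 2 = 6*l^2 + 19*l + 15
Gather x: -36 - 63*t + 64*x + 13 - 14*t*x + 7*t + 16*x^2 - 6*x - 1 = -56*t + 16*x^2 + x*(58 - 14*t) - 24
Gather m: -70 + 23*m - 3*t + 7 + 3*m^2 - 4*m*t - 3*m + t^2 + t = 3*m^2 + m*(20 - 4*t) + t^2 - 2*t - 63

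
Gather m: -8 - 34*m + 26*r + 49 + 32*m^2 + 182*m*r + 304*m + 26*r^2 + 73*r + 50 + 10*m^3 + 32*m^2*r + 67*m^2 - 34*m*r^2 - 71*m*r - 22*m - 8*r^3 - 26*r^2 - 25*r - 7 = 10*m^3 + m^2*(32*r + 99) + m*(-34*r^2 + 111*r + 248) - 8*r^3 + 74*r + 84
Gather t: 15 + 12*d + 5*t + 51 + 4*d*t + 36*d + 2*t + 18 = 48*d + t*(4*d + 7) + 84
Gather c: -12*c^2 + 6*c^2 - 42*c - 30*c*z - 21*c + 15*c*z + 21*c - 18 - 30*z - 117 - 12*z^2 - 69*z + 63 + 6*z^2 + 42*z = -6*c^2 + c*(-15*z - 42) - 6*z^2 - 57*z - 72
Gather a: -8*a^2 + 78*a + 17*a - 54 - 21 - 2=-8*a^2 + 95*a - 77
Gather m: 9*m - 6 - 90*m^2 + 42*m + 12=-90*m^2 + 51*m + 6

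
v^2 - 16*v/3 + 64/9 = (v - 8/3)^2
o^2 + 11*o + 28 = (o + 4)*(o + 7)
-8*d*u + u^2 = u*(-8*d + u)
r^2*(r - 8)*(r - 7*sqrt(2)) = r^4 - 7*sqrt(2)*r^3 - 8*r^3 + 56*sqrt(2)*r^2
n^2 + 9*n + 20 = (n + 4)*(n + 5)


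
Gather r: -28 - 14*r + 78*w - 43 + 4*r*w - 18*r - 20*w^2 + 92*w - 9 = r*(4*w - 32) - 20*w^2 + 170*w - 80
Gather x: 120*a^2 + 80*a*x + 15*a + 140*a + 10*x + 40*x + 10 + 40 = 120*a^2 + 155*a + x*(80*a + 50) + 50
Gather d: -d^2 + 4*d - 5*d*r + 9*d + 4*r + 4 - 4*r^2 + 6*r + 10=-d^2 + d*(13 - 5*r) - 4*r^2 + 10*r + 14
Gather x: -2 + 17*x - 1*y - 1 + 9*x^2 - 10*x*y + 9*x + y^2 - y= 9*x^2 + x*(26 - 10*y) + y^2 - 2*y - 3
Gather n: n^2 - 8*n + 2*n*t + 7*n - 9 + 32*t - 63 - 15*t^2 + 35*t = n^2 + n*(2*t - 1) - 15*t^2 + 67*t - 72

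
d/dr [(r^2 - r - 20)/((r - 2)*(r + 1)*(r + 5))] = (-r^4 + 2*r^3 + 57*r^2 + 140*r - 130)/(r^6 + 8*r^5 + 2*r^4 - 76*r^3 - 31*r^2 + 140*r + 100)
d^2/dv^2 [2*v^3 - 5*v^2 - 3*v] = 12*v - 10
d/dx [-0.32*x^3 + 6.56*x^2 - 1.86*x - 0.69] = -0.96*x^2 + 13.12*x - 1.86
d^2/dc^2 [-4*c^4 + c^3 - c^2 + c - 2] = -48*c^2 + 6*c - 2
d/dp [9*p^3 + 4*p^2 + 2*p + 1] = 27*p^2 + 8*p + 2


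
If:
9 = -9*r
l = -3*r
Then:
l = 3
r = -1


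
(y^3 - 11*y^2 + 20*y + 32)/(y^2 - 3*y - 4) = y - 8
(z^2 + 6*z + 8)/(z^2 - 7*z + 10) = (z^2 + 6*z + 8)/(z^2 - 7*z + 10)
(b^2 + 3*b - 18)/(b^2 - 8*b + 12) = (b^2 + 3*b - 18)/(b^2 - 8*b + 12)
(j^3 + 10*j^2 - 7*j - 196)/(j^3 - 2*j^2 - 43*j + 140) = (j + 7)/(j - 5)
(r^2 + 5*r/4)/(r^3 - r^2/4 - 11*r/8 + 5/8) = 2*r/(2*r^2 - 3*r + 1)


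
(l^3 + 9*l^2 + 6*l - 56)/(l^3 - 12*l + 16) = (l + 7)/(l - 2)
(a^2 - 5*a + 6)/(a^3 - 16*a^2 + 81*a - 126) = (a - 2)/(a^2 - 13*a + 42)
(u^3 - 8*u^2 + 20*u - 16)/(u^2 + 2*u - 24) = (u^2 - 4*u + 4)/(u + 6)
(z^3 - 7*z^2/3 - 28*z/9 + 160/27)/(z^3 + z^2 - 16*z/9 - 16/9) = (9*z^2 - 9*z - 40)/(3*(3*z^2 + 7*z + 4))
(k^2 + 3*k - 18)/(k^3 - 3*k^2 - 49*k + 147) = (k + 6)/(k^2 - 49)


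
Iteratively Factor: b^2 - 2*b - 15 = (b - 5)*(b + 3)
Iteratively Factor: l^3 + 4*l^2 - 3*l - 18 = (l + 3)*(l^2 + l - 6) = (l + 3)^2*(l - 2)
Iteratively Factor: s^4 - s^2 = (s)*(s^3 - s) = s^2*(s^2 - 1) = s^2*(s - 1)*(s + 1)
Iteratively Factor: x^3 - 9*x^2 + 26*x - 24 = (x - 3)*(x^2 - 6*x + 8) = (x - 4)*(x - 3)*(x - 2)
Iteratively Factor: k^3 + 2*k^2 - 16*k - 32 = (k + 4)*(k^2 - 2*k - 8) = (k + 2)*(k + 4)*(k - 4)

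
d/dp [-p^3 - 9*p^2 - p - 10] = -3*p^2 - 18*p - 1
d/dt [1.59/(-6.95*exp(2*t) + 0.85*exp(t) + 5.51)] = (22.101*exp(t) - 1.3515)*exp(t)/(-6.95*exp(2*t) + 0.85*exp(t) + 5.51)^2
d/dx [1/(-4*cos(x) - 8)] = -sin(x)/(4*(cos(x) + 2)^2)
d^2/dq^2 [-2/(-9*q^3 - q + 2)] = 4*(-27*q*(9*q^3 + q - 2) + (27*q^2 + 1)^2)/(9*q^3 + q - 2)^3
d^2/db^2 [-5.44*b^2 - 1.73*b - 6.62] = -10.8800000000000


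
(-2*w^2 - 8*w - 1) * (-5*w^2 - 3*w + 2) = 10*w^4 + 46*w^3 + 25*w^2 - 13*w - 2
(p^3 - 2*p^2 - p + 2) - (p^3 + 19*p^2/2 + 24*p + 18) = -23*p^2/2 - 25*p - 16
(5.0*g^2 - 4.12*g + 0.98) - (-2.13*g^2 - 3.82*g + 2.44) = 7.13*g^2 - 0.3*g - 1.46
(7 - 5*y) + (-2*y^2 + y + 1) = -2*y^2 - 4*y + 8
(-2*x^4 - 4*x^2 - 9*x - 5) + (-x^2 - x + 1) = -2*x^4 - 5*x^2 - 10*x - 4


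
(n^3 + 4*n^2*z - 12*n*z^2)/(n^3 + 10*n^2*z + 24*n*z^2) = (n - 2*z)/(n + 4*z)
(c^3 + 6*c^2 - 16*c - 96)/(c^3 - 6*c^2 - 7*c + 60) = (c^2 + 10*c + 24)/(c^2 - 2*c - 15)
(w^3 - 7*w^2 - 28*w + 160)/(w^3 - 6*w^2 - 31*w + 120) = (w - 4)/(w - 3)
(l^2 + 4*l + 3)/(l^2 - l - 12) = (l + 1)/(l - 4)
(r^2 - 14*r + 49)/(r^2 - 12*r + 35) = (r - 7)/(r - 5)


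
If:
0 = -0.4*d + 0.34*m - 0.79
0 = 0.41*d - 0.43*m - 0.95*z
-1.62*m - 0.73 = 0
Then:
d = -2.36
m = -0.45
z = -0.81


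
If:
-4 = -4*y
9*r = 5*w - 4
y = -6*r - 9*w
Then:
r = -41/111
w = 5/37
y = 1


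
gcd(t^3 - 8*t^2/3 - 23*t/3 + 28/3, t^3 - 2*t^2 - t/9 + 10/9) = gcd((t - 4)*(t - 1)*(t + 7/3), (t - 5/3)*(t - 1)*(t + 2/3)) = t - 1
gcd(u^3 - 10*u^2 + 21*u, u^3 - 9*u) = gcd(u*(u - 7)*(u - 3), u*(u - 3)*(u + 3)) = u^2 - 3*u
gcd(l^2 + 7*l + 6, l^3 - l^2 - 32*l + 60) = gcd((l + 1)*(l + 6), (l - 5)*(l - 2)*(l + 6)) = l + 6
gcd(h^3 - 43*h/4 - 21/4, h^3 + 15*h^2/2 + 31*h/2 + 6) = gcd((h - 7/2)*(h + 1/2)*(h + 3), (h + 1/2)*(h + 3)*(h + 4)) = h^2 + 7*h/2 + 3/2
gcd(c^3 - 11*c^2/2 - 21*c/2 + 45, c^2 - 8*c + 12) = c - 6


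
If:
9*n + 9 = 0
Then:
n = -1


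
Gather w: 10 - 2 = 8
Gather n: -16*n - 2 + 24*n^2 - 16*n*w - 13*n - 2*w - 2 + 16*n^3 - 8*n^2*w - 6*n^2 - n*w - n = 16*n^3 + n^2*(18 - 8*w) + n*(-17*w - 30) - 2*w - 4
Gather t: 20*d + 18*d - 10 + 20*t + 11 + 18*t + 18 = 38*d + 38*t + 19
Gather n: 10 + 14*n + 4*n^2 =4*n^2 + 14*n + 10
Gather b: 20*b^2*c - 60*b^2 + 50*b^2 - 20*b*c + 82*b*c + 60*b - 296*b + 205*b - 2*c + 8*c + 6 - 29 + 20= b^2*(20*c - 10) + b*(62*c - 31) + 6*c - 3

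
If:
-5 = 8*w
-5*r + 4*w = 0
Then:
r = -1/2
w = -5/8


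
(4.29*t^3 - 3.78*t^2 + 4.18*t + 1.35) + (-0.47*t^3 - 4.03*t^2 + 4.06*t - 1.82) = 3.82*t^3 - 7.81*t^2 + 8.24*t - 0.47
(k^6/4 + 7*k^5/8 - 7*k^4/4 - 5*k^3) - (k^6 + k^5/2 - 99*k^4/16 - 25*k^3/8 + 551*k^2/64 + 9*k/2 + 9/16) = -3*k^6/4 + 3*k^5/8 + 71*k^4/16 - 15*k^3/8 - 551*k^2/64 - 9*k/2 - 9/16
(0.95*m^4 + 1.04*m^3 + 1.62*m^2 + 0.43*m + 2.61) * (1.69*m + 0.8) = 1.6055*m^5 + 2.5176*m^4 + 3.5698*m^3 + 2.0227*m^2 + 4.7549*m + 2.088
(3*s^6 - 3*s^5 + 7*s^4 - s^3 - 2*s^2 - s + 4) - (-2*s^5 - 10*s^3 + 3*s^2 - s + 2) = 3*s^6 - s^5 + 7*s^4 + 9*s^3 - 5*s^2 + 2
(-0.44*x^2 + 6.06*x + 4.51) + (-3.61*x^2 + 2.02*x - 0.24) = -4.05*x^2 + 8.08*x + 4.27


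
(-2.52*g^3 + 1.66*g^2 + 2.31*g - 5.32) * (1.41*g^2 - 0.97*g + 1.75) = -3.5532*g^5 + 4.785*g^4 - 2.7631*g^3 - 6.8369*g^2 + 9.2029*g - 9.31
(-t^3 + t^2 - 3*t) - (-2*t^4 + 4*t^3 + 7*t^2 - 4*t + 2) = 2*t^4 - 5*t^3 - 6*t^2 + t - 2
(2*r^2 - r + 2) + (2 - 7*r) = 2*r^2 - 8*r + 4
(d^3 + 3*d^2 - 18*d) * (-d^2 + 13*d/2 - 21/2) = -d^5 + 7*d^4/2 + 27*d^3 - 297*d^2/2 + 189*d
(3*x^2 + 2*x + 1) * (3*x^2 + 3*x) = 9*x^4 + 15*x^3 + 9*x^2 + 3*x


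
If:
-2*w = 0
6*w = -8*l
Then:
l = 0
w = 0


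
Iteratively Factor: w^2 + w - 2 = (w - 1)*(w + 2)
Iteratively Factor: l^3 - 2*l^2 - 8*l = (l - 4)*(l^2 + 2*l) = l*(l - 4)*(l + 2)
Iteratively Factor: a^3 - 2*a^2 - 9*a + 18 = (a - 2)*(a^2 - 9) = (a - 3)*(a - 2)*(a + 3)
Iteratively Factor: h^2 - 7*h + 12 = (h - 3)*(h - 4)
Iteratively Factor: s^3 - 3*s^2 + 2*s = (s - 2)*(s^2 - s) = s*(s - 2)*(s - 1)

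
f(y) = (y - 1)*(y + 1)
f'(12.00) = 24.00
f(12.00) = 143.00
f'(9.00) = 18.00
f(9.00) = 80.00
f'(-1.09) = -2.18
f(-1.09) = 0.19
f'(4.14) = 8.28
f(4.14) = 16.14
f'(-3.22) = -6.44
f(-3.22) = 9.37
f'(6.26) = 12.52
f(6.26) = 38.19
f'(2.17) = 4.34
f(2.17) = 3.71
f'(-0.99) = -1.98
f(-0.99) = -0.02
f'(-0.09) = -0.18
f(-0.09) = -0.99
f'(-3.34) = -6.68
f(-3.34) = 10.16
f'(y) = 2*y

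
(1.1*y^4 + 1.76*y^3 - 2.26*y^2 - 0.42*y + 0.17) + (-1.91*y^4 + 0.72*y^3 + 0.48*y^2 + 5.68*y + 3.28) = -0.81*y^4 + 2.48*y^3 - 1.78*y^2 + 5.26*y + 3.45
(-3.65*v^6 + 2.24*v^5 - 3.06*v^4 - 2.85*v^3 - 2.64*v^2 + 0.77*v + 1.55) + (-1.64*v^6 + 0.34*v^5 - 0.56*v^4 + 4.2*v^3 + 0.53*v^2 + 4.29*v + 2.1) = -5.29*v^6 + 2.58*v^5 - 3.62*v^4 + 1.35*v^3 - 2.11*v^2 + 5.06*v + 3.65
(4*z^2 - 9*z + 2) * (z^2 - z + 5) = 4*z^4 - 13*z^3 + 31*z^2 - 47*z + 10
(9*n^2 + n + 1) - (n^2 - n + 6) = 8*n^2 + 2*n - 5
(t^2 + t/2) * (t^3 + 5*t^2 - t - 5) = t^5 + 11*t^4/2 + 3*t^3/2 - 11*t^2/2 - 5*t/2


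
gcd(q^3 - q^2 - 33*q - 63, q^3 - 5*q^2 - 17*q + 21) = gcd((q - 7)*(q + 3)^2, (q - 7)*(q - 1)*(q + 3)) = q^2 - 4*q - 21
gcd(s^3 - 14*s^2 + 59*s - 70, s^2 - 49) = s - 7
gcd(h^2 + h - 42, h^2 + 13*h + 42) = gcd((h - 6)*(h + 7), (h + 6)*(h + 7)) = h + 7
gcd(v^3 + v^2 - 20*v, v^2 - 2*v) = v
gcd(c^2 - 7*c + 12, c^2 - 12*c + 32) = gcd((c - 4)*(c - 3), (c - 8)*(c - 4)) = c - 4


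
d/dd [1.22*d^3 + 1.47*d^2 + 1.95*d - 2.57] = 3.66*d^2 + 2.94*d + 1.95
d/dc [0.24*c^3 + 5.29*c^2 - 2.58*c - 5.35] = 0.72*c^2 + 10.58*c - 2.58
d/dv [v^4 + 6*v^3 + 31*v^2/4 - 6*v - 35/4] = 4*v^3 + 18*v^2 + 31*v/2 - 6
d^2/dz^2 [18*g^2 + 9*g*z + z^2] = 2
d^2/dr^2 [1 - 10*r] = 0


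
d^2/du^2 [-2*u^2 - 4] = -4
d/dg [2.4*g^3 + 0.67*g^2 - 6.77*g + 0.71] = 7.2*g^2 + 1.34*g - 6.77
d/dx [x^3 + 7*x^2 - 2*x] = 3*x^2 + 14*x - 2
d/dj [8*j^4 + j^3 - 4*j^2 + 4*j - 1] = 32*j^3 + 3*j^2 - 8*j + 4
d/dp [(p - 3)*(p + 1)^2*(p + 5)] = 4*p^3 + 12*p^2 - 20*p - 28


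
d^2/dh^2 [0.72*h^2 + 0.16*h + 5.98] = 1.44000000000000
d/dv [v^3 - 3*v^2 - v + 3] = 3*v^2 - 6*v - 1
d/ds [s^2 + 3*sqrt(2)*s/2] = 2*s + 3*sqrt(2)/2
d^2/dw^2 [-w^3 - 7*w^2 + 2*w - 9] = -6*w - 14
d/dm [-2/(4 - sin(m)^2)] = -4*sin(m)*cos(m)/(sin(m)^2 - 4)^2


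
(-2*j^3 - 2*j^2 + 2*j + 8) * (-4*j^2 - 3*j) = 8*j^5 + 14*j^4 - 2*j^3 - 38*j^2 - 24*j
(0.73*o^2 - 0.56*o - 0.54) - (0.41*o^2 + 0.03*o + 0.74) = 0.32*o^2 - 0.59*o - 1.28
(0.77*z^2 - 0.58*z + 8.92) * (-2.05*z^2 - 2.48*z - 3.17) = -1.5785*z^4 - 0.7206*z^3 - 19.2885*z^2 - 20.283*z - 28.2764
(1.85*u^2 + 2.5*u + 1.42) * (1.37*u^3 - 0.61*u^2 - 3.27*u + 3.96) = 2.5345*u^5 + 2.2965*u^4 - 5.6291*u^3 - 1.7152*u^2 + 5.2566*u + 5.6232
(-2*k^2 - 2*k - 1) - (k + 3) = -2*k^2 - 3*k - 4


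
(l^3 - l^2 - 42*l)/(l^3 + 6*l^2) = (l - 7)/l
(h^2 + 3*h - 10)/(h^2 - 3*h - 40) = (h - 2)/(h - 8)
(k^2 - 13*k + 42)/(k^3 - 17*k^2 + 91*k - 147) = (k - 6)/(k^2 - 10*k + 21)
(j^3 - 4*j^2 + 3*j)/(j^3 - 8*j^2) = (j^2 - 4*j + 3)/(j*(j - 8))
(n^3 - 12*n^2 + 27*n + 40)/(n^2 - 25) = (n^2 - 7*n - 8)/(n + 5)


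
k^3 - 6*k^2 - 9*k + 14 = (k - 7)*(k - 1)*(k + 2)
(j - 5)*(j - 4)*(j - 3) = j^3 - 12*j^2 + 47*j - 60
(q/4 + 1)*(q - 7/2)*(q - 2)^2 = q^4/4 - 7*q^3/8 - 3*q^2 + 29*q/2 - 14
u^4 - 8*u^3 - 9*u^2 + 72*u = u*(u - 8)*(u - 3)*(u + 3)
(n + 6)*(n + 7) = n^2 + 13*n + 42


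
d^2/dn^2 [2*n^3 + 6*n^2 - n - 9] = 12*n + 12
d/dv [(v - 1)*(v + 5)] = 2*v + 4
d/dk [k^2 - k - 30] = 2*k - 1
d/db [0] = 0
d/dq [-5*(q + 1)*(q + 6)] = -10*q - 35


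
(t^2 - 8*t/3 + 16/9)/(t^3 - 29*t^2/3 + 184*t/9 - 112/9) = 1/(t - 7)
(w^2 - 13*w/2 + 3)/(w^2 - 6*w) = (w - 1/2)/w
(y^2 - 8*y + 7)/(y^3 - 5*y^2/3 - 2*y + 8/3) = 3*(y - 7)/(3*y^2 - 2*y - 8)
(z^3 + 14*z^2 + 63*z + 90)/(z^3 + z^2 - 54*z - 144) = (z + 5)/(z - 8)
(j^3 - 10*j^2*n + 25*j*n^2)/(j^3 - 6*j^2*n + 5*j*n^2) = (j - 5*n)/(j - n)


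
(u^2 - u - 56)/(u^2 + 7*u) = (u - 8)/u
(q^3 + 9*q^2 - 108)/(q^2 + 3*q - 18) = q + 6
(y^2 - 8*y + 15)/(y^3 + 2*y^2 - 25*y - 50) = (y - 3)/(y^2 + 7*y + 10)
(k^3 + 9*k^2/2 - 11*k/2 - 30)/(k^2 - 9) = (k^2 + 3*k/2 - 10)/(k - 3)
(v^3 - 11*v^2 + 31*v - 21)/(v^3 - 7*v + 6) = (v^2 - 10*v + 21)/(v^2 + v - 6)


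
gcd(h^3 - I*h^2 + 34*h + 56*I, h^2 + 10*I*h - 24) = h + 4*I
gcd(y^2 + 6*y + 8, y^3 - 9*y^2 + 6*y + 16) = 1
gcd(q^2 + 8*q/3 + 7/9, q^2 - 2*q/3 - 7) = q + 7/3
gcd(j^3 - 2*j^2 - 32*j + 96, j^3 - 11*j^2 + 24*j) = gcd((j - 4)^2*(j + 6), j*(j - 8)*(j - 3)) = 1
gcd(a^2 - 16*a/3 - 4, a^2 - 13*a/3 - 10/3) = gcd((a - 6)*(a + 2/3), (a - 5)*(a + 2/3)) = a + 2/3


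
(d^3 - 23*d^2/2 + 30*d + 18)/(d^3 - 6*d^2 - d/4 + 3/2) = 2*(d - 6)/(2*d - 1)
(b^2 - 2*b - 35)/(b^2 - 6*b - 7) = (b + 5)/(b + 1)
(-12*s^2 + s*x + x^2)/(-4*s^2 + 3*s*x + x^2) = (-3*s + x)/(-s + x)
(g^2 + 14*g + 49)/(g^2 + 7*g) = (g + 7)/g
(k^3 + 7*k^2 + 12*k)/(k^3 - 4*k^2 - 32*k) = (k + 3)/(k - 8)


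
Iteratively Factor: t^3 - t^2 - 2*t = (t - 2)*(t^2 + t) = t*(t - 2)*(t + 1)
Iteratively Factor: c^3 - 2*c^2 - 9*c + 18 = (c + 3)*(c^2 - 5*c + 6) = (c - 3)*(c + 3)*(c - 2)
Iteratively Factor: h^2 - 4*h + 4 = (h - 2)*(h - 2)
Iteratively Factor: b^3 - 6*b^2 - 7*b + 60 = (b + 3)*(b^2 - 9*b + 20) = (b - 5)*(b + 3)*(b - 4)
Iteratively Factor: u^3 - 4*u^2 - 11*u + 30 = (u + 3)*(u^2 - 7*u + 10) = (u - 2)*(u + 3)*(u - 5)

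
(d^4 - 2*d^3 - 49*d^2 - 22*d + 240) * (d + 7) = d^5 + 5*d^4 - 63*d^3 - 365*d^2 + 86*d + 1680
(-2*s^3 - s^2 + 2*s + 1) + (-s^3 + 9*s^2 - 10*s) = -3*s^3 + 8*s^2 - 8*s + 1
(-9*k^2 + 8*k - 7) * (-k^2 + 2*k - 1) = 9*k^4 - 26*k^3 + 32*k^2 - 22*k + 7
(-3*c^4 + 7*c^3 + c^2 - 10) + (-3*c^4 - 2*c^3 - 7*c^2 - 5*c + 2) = -6*c^4 + 5*c^3 - 6*c^2 - 5*c - 8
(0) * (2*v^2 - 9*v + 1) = 0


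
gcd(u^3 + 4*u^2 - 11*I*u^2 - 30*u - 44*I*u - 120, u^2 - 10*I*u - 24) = u - 6*I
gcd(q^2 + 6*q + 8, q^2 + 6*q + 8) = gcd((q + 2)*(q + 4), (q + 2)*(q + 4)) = q^2 + 6*q + 8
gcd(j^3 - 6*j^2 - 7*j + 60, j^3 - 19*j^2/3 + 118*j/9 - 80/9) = 1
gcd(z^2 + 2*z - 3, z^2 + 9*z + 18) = z + 3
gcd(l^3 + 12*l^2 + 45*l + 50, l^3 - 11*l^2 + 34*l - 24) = 1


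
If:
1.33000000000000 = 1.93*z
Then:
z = 0.69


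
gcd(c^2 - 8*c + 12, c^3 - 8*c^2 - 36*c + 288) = c - 6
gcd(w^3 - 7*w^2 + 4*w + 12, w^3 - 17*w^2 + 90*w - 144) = w - 6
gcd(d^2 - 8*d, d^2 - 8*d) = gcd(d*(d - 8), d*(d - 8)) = d^2 - 8*d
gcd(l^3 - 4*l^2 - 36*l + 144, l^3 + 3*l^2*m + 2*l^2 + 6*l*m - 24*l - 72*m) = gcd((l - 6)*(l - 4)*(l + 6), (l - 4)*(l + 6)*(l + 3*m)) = l^2 + 2*l - 24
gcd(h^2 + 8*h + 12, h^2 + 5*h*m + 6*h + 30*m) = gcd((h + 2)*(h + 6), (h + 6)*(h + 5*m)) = h + 6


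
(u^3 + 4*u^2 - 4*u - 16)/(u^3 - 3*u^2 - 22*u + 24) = (u^2 - 4)/(u^2 - 7*u + 6)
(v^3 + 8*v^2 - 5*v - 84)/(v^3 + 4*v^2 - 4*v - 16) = (v^2 + 4*v - 21)/(v^2 - 4)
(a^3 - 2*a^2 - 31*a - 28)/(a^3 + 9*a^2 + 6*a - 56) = (a^2 - 6*a - 7)/(a^2 + 5*a - 14)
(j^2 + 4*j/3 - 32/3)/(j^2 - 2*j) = (3*j^2 + 4*j - 32)/(3*j*(j - 2))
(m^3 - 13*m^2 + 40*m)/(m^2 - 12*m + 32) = m*(m - 5)/(m - 4)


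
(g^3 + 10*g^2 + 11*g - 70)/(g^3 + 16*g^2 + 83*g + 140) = (g - 2)/(g + 4)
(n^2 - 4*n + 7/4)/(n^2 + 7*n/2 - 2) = (n - 7/2)/(n + 4)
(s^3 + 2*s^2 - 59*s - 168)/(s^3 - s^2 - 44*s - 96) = (s + 7)/(s + 4)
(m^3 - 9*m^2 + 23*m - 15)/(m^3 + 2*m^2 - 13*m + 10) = (m^2 - 8*m + 15)/(m^2 + 3*m - 10)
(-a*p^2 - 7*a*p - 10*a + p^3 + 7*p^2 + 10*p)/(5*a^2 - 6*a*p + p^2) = (p^2 + 7*p + 10)/(-5*a + p)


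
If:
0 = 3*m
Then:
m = 0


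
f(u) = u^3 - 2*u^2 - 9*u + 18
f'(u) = 3*u^2 - 4*u - 9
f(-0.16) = 19.38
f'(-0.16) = -8.28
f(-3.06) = -1.84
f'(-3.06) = 31.33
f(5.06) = 50.81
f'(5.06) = 47.57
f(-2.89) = 3.17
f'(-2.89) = 27.62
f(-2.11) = 18.69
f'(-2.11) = 12.80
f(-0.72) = 23.07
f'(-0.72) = -4.56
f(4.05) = 15.18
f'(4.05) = 24.01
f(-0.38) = 21.08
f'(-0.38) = -7.05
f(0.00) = 18.00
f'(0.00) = -9.00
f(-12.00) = -1890.00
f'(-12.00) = 471.00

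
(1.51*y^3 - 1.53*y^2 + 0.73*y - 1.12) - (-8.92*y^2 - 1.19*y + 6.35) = 1.51*y^3 + 7.39*y^2 + 1.92*y - 7.47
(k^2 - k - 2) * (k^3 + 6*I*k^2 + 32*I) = k^5 - k^4 + 6*I*k^4 - 2*k^3 - 6*I*k^3 + 20*I*k^2 - 32*I*k - 64*I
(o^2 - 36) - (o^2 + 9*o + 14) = -9*o - 50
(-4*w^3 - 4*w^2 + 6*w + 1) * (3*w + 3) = -12*w^4 - 24*w^3 + 6*w^2 + 21*w + 3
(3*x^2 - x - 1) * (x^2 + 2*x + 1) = 3*x^4 + 5*x^3 - 3*x - 1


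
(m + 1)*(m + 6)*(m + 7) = m^3 + 14*m^2 + 55*m + 42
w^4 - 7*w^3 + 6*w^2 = w^2*(w - 6)*(w - 1)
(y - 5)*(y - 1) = y^2 - 6*y + 5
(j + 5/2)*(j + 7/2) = j^2 + 6*j + 35/4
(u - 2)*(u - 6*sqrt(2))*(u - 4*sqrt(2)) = u^3 - 10*sqrt(2)*u^2 - 2*u^2 + 20*sqrt(2)*u + 48*u - 96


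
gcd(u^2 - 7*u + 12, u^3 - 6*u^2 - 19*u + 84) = u - 3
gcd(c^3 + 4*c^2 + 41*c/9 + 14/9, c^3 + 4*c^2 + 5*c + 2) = c + 1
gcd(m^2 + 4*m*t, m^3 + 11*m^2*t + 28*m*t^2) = m^2 + 4*m*t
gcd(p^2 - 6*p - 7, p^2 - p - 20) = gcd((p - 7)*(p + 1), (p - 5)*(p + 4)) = 1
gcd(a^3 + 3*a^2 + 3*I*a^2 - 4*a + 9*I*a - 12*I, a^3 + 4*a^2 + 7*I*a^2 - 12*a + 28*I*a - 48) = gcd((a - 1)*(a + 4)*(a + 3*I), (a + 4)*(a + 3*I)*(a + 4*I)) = a^2 + a*(4 + 3*I) + 12*I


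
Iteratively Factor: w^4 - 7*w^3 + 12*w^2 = (w - 4)*(w^3 - 3*w^2) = w*(w - 4)*(w^2 - 3*w) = w^2*(w - 4)*(w - 3)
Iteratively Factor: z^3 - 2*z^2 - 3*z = (z)*(z^2 - 2*z - 3) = z*(z + 1)*(z - 3)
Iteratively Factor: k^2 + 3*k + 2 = (k + 1)*(k + 2)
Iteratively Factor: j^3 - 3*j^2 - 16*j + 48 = (j - 3)*(j^2 - 16) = (j - 4)*(j - 3)*(j + 4)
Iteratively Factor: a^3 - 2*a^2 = (a)*(a^2 - 2*a) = a^2*(a - 2)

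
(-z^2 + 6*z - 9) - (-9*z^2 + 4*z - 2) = 8*z^2 + 2*z - 7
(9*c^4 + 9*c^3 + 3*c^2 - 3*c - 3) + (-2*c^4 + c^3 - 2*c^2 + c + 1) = 7*c^4 + 10*c^3 + c^2 - 2*c - 2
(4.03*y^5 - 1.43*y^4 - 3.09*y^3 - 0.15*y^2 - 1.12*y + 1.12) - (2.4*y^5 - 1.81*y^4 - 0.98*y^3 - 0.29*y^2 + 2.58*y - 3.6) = 1.63*y^5 + 0.38*y^4 - 2.11*y^3 + 0.14*y^2 - 3.7*y + 4.72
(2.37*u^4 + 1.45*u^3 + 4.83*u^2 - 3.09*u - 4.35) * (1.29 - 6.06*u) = -14.3622*u^5 - 5.7297*u^4 - 27.3993*u^3 + 24.9561*u^2 + 22.3749*u - 5.6115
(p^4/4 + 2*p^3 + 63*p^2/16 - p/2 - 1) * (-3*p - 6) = -3*p^5/4 - 15*p^4/2 - 381*p^3/16 - 177*p^2/8 + 6*p + 6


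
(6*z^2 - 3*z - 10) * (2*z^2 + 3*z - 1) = 12*z^4 + 12*z^3 - 35*z^2 - 27*z + 10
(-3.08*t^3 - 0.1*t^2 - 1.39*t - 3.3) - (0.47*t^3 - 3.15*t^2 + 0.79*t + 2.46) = -3.55*t^3 + 3.05*t^2 - 2.18*t - 5.76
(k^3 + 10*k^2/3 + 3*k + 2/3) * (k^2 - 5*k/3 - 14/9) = k^5 + 5*k^4/3 - 37*k^3/9 - 257*k^2/27 - 52*k/9 - 28/27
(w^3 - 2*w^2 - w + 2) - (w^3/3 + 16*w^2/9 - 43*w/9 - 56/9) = 2*w^3/3 - 34*w^2/9 + 34*w/9 + 74/9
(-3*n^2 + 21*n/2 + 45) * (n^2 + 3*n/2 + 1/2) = -3*n^4 + 6*n^3 + 237*n^2/4 + 291*n/4 + 45/2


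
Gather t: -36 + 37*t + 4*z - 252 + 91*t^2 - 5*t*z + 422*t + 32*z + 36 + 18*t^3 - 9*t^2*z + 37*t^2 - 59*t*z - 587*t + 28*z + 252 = 18*t^3 + t^2*(128 - 9*z) + t*(-64*z - 128) + 64*z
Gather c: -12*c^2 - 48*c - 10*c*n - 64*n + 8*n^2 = -12*c^2 + c*(-10*n - 48) + 8*n^2 - 64*n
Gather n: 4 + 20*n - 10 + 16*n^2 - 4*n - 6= 16*n^2 + 16*n - 12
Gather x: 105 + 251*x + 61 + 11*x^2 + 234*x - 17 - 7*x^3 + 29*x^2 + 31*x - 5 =-7*x^3 + 40*x^2 + 516*x + 144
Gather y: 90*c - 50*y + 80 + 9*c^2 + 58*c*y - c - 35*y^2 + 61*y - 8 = 9*c^2 + 89*c - 35*y^2 + y*(58*c + 11) + 72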